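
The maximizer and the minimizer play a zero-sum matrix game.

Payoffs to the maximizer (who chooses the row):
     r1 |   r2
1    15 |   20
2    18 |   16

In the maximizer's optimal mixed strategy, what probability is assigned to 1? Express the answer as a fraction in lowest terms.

Row minima are 15 and 16, so the maximizer's maximin is 16; column maxima are 18 and 20, so the minimizer's minimax is 18. These differ, so the equilibrium is in mixed strategies.
Let the maximizer play 1 with probability p. The minimizer is indifferent when 15p + 18(1−p) = 20p + 16(1−p), giving p = 2/7.

2/7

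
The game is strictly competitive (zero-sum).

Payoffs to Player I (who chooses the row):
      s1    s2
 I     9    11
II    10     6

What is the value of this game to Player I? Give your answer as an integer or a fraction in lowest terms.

28/3

Row minima are 9 and 6, so Player I's maximin is 9; column maxima are 10 and 11, so Player II's minimax is 10. These differ, so the equilibrium is in mixed strategies.
Let Player I play I with probability p. Player II is indifferent when 9p + 10(1−p) = 11p + 6(1−p), giving p = 2/3.
Let Player II play s1 with probability q. Player I is indifferent when 9q + 11(1−q) = 10q + 6(1−q), giving q = 5/6.
The value is 9·(5/6) + (11)·(1/6) = 28/3.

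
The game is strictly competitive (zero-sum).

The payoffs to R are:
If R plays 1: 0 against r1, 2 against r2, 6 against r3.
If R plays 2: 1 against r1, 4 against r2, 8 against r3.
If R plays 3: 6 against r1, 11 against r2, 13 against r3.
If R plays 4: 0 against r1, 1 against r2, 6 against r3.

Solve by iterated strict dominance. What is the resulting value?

6

Column r2 is strictly dominated by r1 for C (0<2, 1<4, 6<11, 0<1); eliminate r2.
Row 2 is strictly dominated by row 3 (6>1, 13>8); eliminate 2.
Row 4 is strictly dominated by row 3 (6>0, 13>6); eliminate 4.
Column r3 is strictly dominated by r1 for C (0<6, 6<13); eliminate r3.
Row 1 is strictly dominated by row 3 (6>0); eliminate 1.
Only (3, r1) remains, with payoff 6.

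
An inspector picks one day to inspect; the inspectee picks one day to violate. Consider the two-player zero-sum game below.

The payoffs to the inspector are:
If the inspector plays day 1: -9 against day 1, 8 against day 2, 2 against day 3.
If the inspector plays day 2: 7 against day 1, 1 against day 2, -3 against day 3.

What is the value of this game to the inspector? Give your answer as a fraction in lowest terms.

Column day 2 is strictly dominated by day 3 for the inspectee (it gives the inspector more in every row).
The remaining 2×2 game on (day 1, day 2) × (day 1, day 3) has no saddle point. Let the inspector play day 1 with probability p; indifference gives −9p + 7(1−p) = 2p − 3(1−p), so p = 10/21.
Similarly the inspectee's optimal q on day 1 is 5/21, and the value is -9·(5/21) + (2)·(16/21) = -13/21.

-13/21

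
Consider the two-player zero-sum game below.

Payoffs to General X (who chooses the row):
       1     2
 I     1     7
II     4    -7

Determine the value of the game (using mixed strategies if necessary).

Row minima are 1 and -7, so General X's maximin is 1; column maxima are 4 and 7, so General Y's minimax is 4. These differ, so the equilibrium is in mixed strategies.
Let General X play I with probability p. General Y is indifferent when p + 4(1−p) = 7p − 7(1−p), giving p = 11/17.
Let General Y play 1 with probability q. General X is indifferent when q + 7(1−q) = 4q − 7(1−q), giving q = 14/17.
The value is 1·(14/17) + (7)·(3/17) = 35/17.

35/17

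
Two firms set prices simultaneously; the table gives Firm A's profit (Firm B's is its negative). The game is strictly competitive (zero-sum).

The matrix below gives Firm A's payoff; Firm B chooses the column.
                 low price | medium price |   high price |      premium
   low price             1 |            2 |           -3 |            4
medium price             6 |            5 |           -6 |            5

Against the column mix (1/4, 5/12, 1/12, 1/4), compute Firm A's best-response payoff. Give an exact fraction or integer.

low price: (1)·(1/4) + (2)·(5/12) + (-3)·(1/12) + (4)·(1/4) = 11/6.
medium price: (6)·(1/4) + (5)·(5/12) + (-6)·(1/12) + (5)·(1/4) = 13/3.
The best pure response is medium price with expected payoff 13/3.

13/3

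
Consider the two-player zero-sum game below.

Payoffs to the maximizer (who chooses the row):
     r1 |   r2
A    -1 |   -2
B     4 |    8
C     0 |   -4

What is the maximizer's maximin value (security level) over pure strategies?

The worst-case payoff for each row is A: -2, B: 4, C: -4.
The best of these is 4.

4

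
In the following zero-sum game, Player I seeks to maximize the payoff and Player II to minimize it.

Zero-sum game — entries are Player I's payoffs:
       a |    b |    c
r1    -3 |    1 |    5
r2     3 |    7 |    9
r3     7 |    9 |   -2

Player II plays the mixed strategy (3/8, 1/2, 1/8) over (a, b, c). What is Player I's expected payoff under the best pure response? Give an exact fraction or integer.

55/8

r1: (-3)·(3/8) + (1)·(1/2) + (5)·(1/8) = 0.
r2: (3)·(3/8) + (7)·(1/2) + (9)·(1/8) = 23/4.
r3: (7)·(3/8) + (9)·(1/2) + (-2)·(1/8) = 55/8.
The best pure response is r3 with expected payoff 55/8.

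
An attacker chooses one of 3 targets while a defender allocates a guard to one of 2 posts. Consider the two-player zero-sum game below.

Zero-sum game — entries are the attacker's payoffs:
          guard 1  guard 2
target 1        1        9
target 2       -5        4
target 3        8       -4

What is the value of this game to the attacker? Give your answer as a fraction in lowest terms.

19/5

Row target 2 is strictly dominated by row target 1, so the attacker never plays it.
The remaining 2×2 game on (target 1, target 3) × (guard 1, guard 2) has no saddle point. Let the attacker play target 1 with probability p; indifference gives p + 8(1−p) = 9p − 4(1−p), so p = 3/5.
Similarly the defender's optimal q on guard 1 is 13/20, and the value is 1·(13/20) + (9)·(7/20) = 19/5.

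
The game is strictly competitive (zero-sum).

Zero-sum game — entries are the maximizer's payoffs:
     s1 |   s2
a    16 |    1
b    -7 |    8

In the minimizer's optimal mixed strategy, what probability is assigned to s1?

Row minima are 1 and -7, so the maximizer's maximin is 1; column maxima are 16 and 8, so the minimizer's minimax is 8. These differ, so the equilibrium is in mixed strategies.
Let the minimizer play s1 with probability q. The maximizer is indifferent when 16q + (1−q) = −7q + 8(1−q), giving q = 7/30.

7/30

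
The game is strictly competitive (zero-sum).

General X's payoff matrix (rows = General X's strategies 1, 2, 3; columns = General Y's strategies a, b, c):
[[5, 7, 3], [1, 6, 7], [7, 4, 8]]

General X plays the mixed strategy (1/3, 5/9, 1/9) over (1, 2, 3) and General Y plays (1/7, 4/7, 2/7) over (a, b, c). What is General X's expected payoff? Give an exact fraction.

39/7

Against (1/7, 4/7, 2/7), each row's expected payoff is 1: 39/7; 2: 39/7; 3: 39/7.
Taking the (1/3, 5/9, 1/9)-weighted average: (1/3)·(39/7) + (5/9)·(39/7) + (1/9)·(39/7) = 39/7.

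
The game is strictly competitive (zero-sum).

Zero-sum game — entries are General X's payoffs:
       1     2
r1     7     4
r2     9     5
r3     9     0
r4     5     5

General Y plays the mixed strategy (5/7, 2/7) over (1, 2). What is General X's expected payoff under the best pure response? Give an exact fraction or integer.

r1: (7)·(5/7) + (4)·(2/7) = 43/7.
r2: (9)·(5/7) + (5)·(2/7) = 55/7.
r3: (9)·(5/7) + (0)·(2/7) = 45/7.
r4: (5)·(5/7) + (5)·(2/7) = 5.
The best pure response is r2 with expected payoff 55/7.

55/7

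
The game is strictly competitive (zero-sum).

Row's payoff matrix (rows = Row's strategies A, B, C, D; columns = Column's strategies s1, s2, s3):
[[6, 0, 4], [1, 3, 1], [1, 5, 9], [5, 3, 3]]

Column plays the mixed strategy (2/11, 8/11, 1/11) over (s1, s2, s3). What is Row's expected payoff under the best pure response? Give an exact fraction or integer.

51/11

A: (6)·(2/11) + (0)·(8/11) + (4)·(1/11) = 16/11.
B: (1)·(2/11) + (3)·(8/11) + (1)·(1/11) = 27/11.
C: (1)·(2/11) + (5)·(8/11) + (9)·(1/11) = 51/11.
D: (5)·(2/11) + (3)·(8/11) + (3)·(1/11) = 37/11.
The best pure response is C with expected payoff 51/11.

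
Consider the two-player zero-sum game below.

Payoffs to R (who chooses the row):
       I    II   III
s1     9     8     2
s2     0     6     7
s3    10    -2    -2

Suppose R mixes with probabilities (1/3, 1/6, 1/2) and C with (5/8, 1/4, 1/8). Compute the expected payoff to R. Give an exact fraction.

Against (5/8, 1/4, 1/8), each row's expected payoff is s1: 63/8; s2: 19/8; s3: 11/2.
Taking the (1/3, 1/6, 1/2)-weighted average: (1/3)·(63/8) + (1/6)·(19/8) + (1/2)·(11/2) = 277/48.

277/48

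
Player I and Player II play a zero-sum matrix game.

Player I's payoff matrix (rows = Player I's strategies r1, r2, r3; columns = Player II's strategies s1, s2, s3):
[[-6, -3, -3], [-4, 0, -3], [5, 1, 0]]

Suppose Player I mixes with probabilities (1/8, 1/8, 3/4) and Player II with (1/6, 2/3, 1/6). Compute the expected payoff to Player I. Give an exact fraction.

Against (1/6, 2/3, 1/6), each row's expected payoff is r1: -7/2; r2: -7/6; r3: 3/2.
Taking the (1/8, 1/8, 3/4)-weighted average: (1/8)·(-7/2) + (1/8)·(-7/6) + (3/4)·(3/2) = 13/24.

13/24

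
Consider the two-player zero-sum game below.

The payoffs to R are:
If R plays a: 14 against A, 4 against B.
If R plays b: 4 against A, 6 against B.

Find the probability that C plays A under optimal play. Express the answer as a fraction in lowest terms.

1/6

Row minima are 4 and 4, so R's maximin is 4; column maxima are 14 and 6, so C's minimax is 6. These differ, so the equilibrium is in mixed strategies.
Let C play A with probability q. R is indifferent when 14q + 4(1−q) = 4q + 6(1−q), giving q = 1/6.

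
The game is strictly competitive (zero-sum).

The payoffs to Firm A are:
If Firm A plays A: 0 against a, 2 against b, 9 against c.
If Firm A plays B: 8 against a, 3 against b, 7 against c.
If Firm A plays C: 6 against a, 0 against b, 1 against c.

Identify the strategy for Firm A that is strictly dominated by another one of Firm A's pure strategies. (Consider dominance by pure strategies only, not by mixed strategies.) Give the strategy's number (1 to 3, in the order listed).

Compare C with B: 8 > 6, 3 > 0, 7 > 1.
So B strictly dominates C for Firm A; C is strictly dominated.

3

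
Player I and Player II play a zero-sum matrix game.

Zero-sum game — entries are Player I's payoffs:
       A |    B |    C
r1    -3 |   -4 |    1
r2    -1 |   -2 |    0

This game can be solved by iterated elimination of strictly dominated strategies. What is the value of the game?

-2

Column A is strictly dominated by B for Player II (-4<-3, -2<-1); eliminate A.
Column C is strictly dominated by B for Player II (-4<1, -2<0); eliminate C.
Row r1 is strictly dominated by row r2 (-2>-4); eliminate r1.
Only (r2, B) remains, with payoff -2.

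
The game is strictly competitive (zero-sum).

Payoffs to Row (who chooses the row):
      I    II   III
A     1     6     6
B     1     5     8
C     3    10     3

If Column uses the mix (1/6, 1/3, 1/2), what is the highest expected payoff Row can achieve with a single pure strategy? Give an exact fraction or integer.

A: (1)·(1/6) + (6)·(1/3) + (6)·(1/2) = 31/6.
B: (1)·(1/6) + (5)·(1/3) + (8)·(1/2) = 35/6.
C: (3)·(1/6) + (10)·(1/3) + (3)·(1/2) = 16/3.
The best pure response is B with expected payoff 35/6.

35/6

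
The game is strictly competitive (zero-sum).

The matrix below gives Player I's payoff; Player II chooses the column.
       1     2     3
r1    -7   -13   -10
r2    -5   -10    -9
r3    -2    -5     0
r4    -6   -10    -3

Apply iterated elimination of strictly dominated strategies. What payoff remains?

Column 3 is strictly dominated by 2 for Player II (-13<-10, -10<-9, -5<0, -10<-3); eliminate 3.
Row r2 is strictly dominated by row r3 (-2>-5, -5>-10); eliminate r2.
Row r4 is strictly dominated by row r3 (-2>-6, -5>-10); eliminate r4.
Column 1 is strictly dominated by 2 for Player II (-13<-7, -5<-2); eliminate 1.
Row r1 is strictly dominated by row r3 (-5>-13); eliminate r1.
Only (r3, 2) remains, with payoff -5.

-5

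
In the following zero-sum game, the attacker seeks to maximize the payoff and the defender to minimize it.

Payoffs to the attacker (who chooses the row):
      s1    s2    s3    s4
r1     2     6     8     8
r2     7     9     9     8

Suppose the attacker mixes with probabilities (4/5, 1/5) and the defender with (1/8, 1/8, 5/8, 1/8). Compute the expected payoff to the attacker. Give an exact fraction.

Against (1/8, 1/8, 5/8, 1/8), each row's expected payoff is r1: 7; r2: 69/8.
Taking the (4/5, 1/5)-weighted average: (4/5)·(7) + (1/5)·(69/8) = 293/40.

293/40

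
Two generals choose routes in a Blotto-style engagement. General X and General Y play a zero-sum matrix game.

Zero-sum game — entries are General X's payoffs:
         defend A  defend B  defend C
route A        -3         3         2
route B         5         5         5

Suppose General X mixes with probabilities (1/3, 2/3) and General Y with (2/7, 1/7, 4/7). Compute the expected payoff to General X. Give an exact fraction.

25/7

Against (2/7, 1/7, 4/7), each row's expected payoff is route A: 5/7; route B: 5.
Taking the (1/3, 2/3)-weighted average: (1/3)·(5/7) + (2/3)·(5) = 25/7.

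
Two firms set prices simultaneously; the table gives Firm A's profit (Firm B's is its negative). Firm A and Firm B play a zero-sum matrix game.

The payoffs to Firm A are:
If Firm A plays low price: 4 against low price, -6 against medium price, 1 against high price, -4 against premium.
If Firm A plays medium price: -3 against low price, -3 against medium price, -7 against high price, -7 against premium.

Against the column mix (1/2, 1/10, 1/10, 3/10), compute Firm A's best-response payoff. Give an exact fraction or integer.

low price: (4)·(1/2) + (-6)·(1/10) + (1)·(1/10) + (-4)·(3/10) = 3/10.
medium price: (-3)·(1/2) + (-3)·(1/10) + (-7)·(1/10) + (-7)·(3/10) = -23/5.
The best pure response is low price with expected payoff 3/10.

3/10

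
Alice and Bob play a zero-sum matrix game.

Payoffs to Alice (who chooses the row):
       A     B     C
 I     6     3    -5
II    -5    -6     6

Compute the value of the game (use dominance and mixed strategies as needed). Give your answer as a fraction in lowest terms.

-3/5

Column A is strictly dominated by B for Bob (it gives Alice more in every row).
The remaining 2×2 game on (I, II) × (B, C) has no saddle point. Let Alice play I with probability p; indifference gives 3p − 6(1−p) = −5p + 6(1−p), so p = 3/5.
Similarly Bob's optimal q on B is 11/20, and the value is 3·(11/20) + (-5)·(9/20) = -3/5.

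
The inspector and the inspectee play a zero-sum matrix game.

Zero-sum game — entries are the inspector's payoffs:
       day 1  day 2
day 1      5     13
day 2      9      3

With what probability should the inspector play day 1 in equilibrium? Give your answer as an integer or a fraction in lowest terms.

Row minima are 5 and 3, so the inspector's maximin is 5; column maxima are 9 and 13, so the inspectee's minimax is 9. These differ, so the equilibrium is in mixed strategies.
Let the inspector play day 1 with probability p. The inspectee is indifferent when 5p + 9(1−p) = 13p + 3(1−p), giving p = 3/7.

3/7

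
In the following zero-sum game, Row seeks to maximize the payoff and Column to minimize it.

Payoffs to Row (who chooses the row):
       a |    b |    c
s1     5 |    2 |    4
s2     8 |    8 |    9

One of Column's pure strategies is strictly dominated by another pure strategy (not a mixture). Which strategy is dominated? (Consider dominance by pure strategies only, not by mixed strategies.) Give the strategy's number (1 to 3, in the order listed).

Column prefers columns that give Row less. Compare c with b: 2 < 4, 8 < 9.
So b strictly dominates c for Column; c is strictly dominated.

3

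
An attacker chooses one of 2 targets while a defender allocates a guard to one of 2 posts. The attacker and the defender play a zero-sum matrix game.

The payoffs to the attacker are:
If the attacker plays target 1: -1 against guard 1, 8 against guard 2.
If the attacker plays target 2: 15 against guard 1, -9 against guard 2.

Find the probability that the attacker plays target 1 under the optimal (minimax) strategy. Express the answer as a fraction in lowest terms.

Row minima are -1 and -9, so the attacker's maximin is -1; column maxima are 15 and 8, so the defender's minimax is 8. These differ, so the equilibrium is in mixed strategies.
Let the attacker play target 1 with probability p. The defender is indifferent when −p + 15(1−p) = 8p − 9(1−p), giving p = 8/11.

8/11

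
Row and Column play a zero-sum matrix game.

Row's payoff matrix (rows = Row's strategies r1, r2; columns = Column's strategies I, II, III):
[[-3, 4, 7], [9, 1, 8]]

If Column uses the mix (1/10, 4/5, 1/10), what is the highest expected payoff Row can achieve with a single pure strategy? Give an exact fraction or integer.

r1: (-3)·(1/10) + (4)·(4/5) + (7)·(1/10) = 18/5.
r2: (9)·(1/10) + (1)·(4/5) + (8)·(1/10) = 5/2.
The best pure response is r1 with expected payoff 18/5.

18/5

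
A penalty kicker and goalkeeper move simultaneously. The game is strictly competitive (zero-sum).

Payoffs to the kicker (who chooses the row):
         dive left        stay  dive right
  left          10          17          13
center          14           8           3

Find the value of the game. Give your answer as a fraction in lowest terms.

76/7

Column stay is strictly dominated by dive right for the goalkeeper (it gives the kicker more in every row).
The remaining 2×2 game on (left, center) × (dive left, dive right) has no saddle point. Let the kicker play left with probability p; indifference gives 10p + 14(1−p) = 13p + 3(1−p), so p = 11/14.
Similarly the goalkeeper's optimal q on dive left is 5/7, and the value is 10·(5/7) + (13)·(2/7) = 76/7.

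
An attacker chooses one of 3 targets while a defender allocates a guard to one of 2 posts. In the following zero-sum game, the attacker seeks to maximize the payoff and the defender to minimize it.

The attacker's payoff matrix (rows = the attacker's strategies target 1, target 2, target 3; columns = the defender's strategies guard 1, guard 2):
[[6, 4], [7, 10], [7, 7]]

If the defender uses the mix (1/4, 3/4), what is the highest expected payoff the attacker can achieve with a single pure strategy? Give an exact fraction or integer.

37/4

target 1: (6)·(1/4) + (4)·(3/4) = 9/2.
target 2: (7)·(1/4) + (10)·(3/4) = 37/4.
target 3: (7)·(1/4) + (7)·(3/4) = 7.
The best pure response is target 2 with expected payoff 37/4.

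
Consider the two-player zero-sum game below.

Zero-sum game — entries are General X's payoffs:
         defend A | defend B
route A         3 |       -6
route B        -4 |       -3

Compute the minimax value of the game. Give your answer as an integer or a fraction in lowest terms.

-33/10

Row minima are -6 and -4, so General X's maximin is -4; column maxima are 3 and -3, so General Y's minimax is -3. These differ, so the equilibrium is in mixed strategies.
Let General X play route A with probability p. General Y is indifferent when 3p − 4(1−p) = −6p − 3(1−p), giving p = 1/10.
Let General Y play defend A with probability q. General X is indifferent when 3q − 6(1−q) = −4q − 3(1−q), giving q = 3/10.
The value is 3·(3/10) + (-6)·(7/10) = -33/10.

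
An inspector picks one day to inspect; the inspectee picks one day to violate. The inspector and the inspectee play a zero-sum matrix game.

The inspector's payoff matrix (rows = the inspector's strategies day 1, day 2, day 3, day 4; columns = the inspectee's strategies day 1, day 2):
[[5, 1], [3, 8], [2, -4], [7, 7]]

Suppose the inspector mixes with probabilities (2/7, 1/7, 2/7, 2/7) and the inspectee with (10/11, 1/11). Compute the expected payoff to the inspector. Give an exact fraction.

Against (10/11, 1/11), each row's expected payoff is day 1: 51/11; day 2: 38/11; day 3: 16/11; day 4: 7.
Taking the (2/7, 1/7, 2/7, 2/7)-weighted average: (2/7)·(51/11) + (1/7)·(38/11) + (2/7)·(16/11) + (2/7)·(7) = 326/77.

326/77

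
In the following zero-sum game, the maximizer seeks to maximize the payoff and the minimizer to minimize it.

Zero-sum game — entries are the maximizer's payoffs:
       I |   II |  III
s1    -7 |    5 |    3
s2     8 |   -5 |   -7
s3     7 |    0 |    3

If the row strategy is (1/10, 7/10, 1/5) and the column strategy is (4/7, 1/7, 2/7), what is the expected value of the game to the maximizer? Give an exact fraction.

Against (4/7, 1/7, 2/7), each row's expected payoff is s1: -17/7; s2: 13/7; s3: 34/7.
Taking the (1/10, 7/10, 1/5)-weighted average: (1/10)·(-17/7) + (7/10)·(13/7) + (1/5)·(34/7) = 71/35.

71/35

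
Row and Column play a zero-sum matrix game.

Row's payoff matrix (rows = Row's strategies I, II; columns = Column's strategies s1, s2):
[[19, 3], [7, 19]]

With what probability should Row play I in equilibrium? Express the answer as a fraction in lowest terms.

Row minima are 3 and 7, so Row's maximin is 7; column maxima are 19 and 19, so Column's minimax is 19. These differ, so the equilibrium is in mixed strategies.
Let Row play I with probability p. Column is indifferent when 19p + 7(1−p) = 3p + 19(1−p), giving p = 3/7.

3/7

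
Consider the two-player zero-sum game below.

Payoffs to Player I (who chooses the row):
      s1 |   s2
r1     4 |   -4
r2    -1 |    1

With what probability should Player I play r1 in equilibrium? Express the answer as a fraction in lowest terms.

Row minima are -4 and -1, so Player I's maximin is -1; column maxima are 4 and 1, so Player II's minimax is 1. These differ, so the equilibrium is in mixed strategies.
Let Player I play r1 with probability p. Player II is indifferent when 4p − (1−p) = −4p + (1−p), giving p = 1/5.

1/5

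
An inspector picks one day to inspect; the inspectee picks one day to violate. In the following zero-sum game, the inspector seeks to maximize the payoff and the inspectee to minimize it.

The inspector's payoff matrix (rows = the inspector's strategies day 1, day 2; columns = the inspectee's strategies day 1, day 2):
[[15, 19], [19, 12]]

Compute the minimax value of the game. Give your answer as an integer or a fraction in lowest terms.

181/11

Row minima are 15 and 12, so the inspector's maximin is 15; column maxima are 19 and 19, so the inspectee's minimax is 19. These differ, so the equilibrium is in mixed strategies.
Let the inspector play day 1 with probability p. The inspectee is indifferent when 15p + 19(1−p) = 19p + 12(1−p), giving p = 7/11.
Let the inspectee play day 1 with probability q. The inspector is indifferent when 15q + 19(1−q) = 19q + 12(1−q), giving q = 7/11.
The value is 15·(7/11) + (19)·(4/11) = 181/11.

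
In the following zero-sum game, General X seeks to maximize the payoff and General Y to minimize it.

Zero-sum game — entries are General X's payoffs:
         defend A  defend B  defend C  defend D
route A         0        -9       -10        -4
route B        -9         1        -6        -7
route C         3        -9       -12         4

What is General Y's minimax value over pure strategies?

-6

The worst case (largest entry) in each column is defend A: 3, defend B: 1, defend C: -6, defend D: 4.
The best (smallest) of these is -6.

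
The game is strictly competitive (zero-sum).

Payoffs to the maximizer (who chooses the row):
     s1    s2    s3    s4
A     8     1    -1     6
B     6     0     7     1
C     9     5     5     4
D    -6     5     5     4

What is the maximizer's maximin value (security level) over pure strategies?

4

The worst-case payoff for each row is A: -1, B: 0, C: 4, D: -6.
The best of these is 4.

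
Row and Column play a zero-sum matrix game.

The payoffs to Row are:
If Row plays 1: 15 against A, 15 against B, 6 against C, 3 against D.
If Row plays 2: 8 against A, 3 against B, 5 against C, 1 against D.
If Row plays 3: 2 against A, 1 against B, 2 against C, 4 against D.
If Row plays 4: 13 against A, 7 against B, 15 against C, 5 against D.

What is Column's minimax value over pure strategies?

5

The worst case (largest entry) in each column is A: 15, B: 15, C: 15, D: 5.
The best (smallest) of these is 5.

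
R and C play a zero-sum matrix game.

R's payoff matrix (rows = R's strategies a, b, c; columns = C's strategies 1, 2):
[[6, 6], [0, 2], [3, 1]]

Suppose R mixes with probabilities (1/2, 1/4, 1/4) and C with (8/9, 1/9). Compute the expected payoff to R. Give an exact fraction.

Against (8/9, 1/9), each row's expected payoff is a: 6; b: 2/9; c: 25/9.
Taking the (1/2, 1/4, 1/4)-weighted average: (1/2)·(6) + (1/4)·(2/9) + (1/4)·(25/9) = 15/4.

15/4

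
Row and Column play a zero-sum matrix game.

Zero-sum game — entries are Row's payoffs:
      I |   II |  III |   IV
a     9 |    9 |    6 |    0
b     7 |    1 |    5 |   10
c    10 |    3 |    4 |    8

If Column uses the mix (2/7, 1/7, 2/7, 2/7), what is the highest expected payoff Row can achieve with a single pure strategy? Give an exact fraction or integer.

a: (9)·(2/7) + (9)·(1/7) + (6)·(2/7) + (0)·(2/7) = 39/7.
b: (7)·(2/7) + (1)·(1/7) + (5)·(2/7) + (10)·(2/7) = 45/7.
c: (10)·(2/7) + (3)·(1/7) + (4)·(2/7) + (8)·(2/7) = 47/7.
The best pure response is c with expected payoff 47/7.

47/7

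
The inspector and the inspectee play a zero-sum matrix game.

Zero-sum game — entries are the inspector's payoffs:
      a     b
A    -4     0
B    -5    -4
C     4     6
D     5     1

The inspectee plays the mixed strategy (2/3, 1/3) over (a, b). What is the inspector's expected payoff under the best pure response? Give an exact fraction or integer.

14/3

A: (-4)·(2/3) + (0)·(1/3) = -8/3.
B: (-5)·(2/3) + (-4)·(1/3) = -14/3.
C: (4)·(2/3) + (6)·(1/3) = 14/3.
D: (5)·(2/3) + (1)·(1/3) = 11/3.
The best pure response is C with expected payoff 14/3.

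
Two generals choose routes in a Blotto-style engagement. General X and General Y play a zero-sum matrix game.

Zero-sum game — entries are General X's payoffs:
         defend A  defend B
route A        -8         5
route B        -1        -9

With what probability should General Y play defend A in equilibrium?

Row minima are -8 and -9, so General X's maximin is -8; column maxima are -1 and 5, so General Y's minimax is -1. These differ, so the equilibrium is in mixed strategies.
Let General Y play defend A with probability q. General X is indifferent when −8q + 5(1−q) = −q − 9(1−q), giving q = 2/3.

2/3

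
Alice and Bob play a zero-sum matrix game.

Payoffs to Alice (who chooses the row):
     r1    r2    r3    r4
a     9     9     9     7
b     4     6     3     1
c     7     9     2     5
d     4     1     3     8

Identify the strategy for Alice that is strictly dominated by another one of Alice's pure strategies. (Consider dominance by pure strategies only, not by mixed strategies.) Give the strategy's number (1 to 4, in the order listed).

2

Compare b with a: 9 > 4, 9 > 6, 9 > 3, 7 > 1.
So a strictly dominates b for Alice; b is strictly dominated.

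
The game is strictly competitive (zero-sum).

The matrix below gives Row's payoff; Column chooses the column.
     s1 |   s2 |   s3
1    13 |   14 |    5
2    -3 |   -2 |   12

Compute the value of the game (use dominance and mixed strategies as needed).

171/23

Column s2 is strictly dominated by s1 for Column (it gives Row more in every row).
The remaining 2×2 game on (1, 2) × (s1, s3) has no saddle point. Let Row play 1 with probability p; indifference gives 13p − 3(1−p) = 5p + 12(1−p), so p = 15/23.
Similarly Column's optimal q on s1 is 7/23, and the value is 13·(7/23) + (5)·(16/23) = 171/23.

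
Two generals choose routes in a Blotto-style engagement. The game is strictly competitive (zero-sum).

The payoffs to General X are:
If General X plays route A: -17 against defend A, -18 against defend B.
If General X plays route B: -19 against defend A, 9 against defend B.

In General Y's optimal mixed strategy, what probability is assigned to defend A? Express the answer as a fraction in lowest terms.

27/29

Row minima are -18 and -19, so General X's maximin is -18; column maxima are -17 and 9, so General Y's minimax is -17. These differ, so the equilibrium is in mixed strategies.
Let General Y play defend A with probability q. General X is indifferent when −17q − 18(1−q) = −19q + 9(1−q), giving q = 27/29.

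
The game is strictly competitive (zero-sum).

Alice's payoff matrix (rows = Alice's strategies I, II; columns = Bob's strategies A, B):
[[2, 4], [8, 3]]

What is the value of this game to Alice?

26/7

Row minima are 2 and 3, so Alice's maximin is 3; column maxima are 8 and 4, so Bob's minimax is 4. These differ, so the equilibrium is in mixed strategies.
Let Alice play I with probability p. Bob is indifferent when 2p + 8(1−p) = 4p + 3(1−p), giving p = 5/7.
Let Bob play A with probability q. Alice is indifferent when 2q + 4(1−q) = 8q + 3(1−q), giving q = 1/7.
The value is 2·(1/7) + (4)·(6/7) = 26/7.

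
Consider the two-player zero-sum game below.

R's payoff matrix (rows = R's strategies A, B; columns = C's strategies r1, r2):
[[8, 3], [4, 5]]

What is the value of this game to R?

14/3

Row minima are 3 and 4, so R's maximin is 4; column maxima are 8 and 5, so C's minimax is 5. These differ, so the equilibrium is in mixed strategies.
Let R play A with probability p. C is indifferent when 8p + 4(1−p) = 3p + 5(1−p), giving p = 1/6.
Let C play r1 with probability q. R is indifferent when 8q + 3(1−q) = 4q + 5(1−q), giving q = 1/3.
The value is 8·(1/3) + (3)·(2/3) = 14/3.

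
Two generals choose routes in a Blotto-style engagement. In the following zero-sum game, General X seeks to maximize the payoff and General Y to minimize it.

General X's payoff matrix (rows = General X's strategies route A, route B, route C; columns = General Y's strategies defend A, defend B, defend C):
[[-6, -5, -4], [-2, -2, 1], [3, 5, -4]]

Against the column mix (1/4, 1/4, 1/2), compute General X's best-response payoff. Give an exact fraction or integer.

route A: (-6)·(1/4) + (-5)·(1/4) + (-4)·(1/2) = -19/4.
route B: (-2)·(1/4) + (-2)·(1/4) + (1)·(1/2) = -1/2.
route C: (3)·(1/4) + (5)·(1/4) + (-4)·(1/2) = 0.
The best pure response is route C with expected payoff 0.

0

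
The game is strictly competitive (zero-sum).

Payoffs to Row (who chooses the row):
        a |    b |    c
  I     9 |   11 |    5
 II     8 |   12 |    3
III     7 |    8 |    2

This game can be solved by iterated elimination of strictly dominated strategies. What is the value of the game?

Row III is strictly dominated by row I (9>7, 11>8, 5>2); eliminate III.
Column a is strictly dominated by c for Column (5<9, 3<8); eliminate a.
Column b is strictly dominated by c for Column (5<11, 3<12); eliminate b.
Row II is strictly dominated by row I (5>3); eliminate II.
Only (I, c) remains, with payoff 5.

5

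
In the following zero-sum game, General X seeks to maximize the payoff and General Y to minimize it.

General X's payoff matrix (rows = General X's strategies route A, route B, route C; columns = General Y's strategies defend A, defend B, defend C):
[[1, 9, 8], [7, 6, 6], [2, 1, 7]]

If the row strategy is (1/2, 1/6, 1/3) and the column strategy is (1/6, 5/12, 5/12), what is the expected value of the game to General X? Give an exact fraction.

47/8

Against (1/6, 5/12, 5/12), each row's expected payoff is route A: 29/4; route B: 37/6; route C: 11/3.
Taking the (1/2, 1/6, 1/3)-weighted average: (1/2)·(29/4) + (1/6)·(37/6) + (1/3)·(11/3) = 47/8.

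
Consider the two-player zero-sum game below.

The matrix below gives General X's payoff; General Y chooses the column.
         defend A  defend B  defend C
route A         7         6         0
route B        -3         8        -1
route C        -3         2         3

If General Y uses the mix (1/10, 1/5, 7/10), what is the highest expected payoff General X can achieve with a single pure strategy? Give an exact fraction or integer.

route A: (7)·(1/10) + (6)·(1/5) + (0)·(7/10) = 19/10.
route B: (-3)·(1/10) + (8)·(1/5) + (-1)·(7/10) = 3/5.
route C: (-3)·(1/10) + (2)·(1/5) + (3)·(7/10) = 11/5.
The best pure response is route C with expected payoff 11/5.

11/5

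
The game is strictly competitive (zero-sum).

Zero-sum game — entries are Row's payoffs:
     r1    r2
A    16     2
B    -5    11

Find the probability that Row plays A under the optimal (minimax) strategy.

Row minima are 2 and -5, so Row's maximin is 2; column maxima are 16 and 11, so Column's minimax is 11. These differ, so the equilibrium is in mixed strategies.
Let Row play A with probability p. Column is indifferent when 16p − 5(1−p) = 2p + 11(1−p), giving p = 8/15.

8/15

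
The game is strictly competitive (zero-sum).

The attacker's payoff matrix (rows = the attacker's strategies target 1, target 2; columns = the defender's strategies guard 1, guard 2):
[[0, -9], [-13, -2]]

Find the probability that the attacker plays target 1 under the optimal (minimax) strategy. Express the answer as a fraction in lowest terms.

11/20

Row minima are -9 and -13, so the attacker's maximin is -9; column maxima are 0 and -2, so the defender's minimax is -2. These differ, so the equilibrium is in mixed strategies.
Let the attacker play target 1 with probability p. The defender is indifferent when −13(1−p) = −9p − 2(1−p), giving p = 11/20.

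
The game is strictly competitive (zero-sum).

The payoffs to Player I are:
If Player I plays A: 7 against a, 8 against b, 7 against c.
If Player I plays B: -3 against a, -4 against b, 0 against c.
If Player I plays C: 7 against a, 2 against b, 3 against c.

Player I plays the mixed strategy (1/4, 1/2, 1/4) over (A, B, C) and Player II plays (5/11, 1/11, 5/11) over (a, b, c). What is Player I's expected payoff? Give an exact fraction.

Against (5/11, 1/11, 5/11), each row's expected payoff is A: 78/11; B: -19/11; C: 52/11.
Taking the (1/4, 1/2, 1/4)-weighted average: (1/4)·(78/11) + (1/2)·(-19/11) + (1/4)·(52/11) = 23/11.

23/11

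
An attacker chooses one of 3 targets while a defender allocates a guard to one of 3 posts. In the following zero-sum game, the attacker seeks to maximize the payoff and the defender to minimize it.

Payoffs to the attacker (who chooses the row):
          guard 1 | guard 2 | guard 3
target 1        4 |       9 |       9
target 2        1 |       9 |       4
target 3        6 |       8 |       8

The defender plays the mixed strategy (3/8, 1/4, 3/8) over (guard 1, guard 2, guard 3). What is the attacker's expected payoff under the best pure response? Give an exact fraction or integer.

target 1: (4)·(3/8) + (9)·(1/4) + (9)·(3/8) = 57/8.
target 2: (1)·(3/8) + (9)·(1/4) + (4)·(3/8) = 33/8.
target 3: (6)·(3/8) + (8)·(1/4) + (8)·(3/8) = 29/4.
The best pure response is target 3 with expected payoff 29/4.

29/4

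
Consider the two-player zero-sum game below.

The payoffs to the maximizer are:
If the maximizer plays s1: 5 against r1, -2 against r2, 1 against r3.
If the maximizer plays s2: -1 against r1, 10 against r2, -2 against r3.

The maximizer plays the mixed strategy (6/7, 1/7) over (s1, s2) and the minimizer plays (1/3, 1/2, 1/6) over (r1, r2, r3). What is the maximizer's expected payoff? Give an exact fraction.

4/3

Against (1/3, 1/2, 1/6), each row's expected payoff is s1: 5/6; s2: 13/3.
Taking the (6/7, 1/7)-weighted average: (6/7)·(5/6) + (1/7)·(13/3) = 4/3.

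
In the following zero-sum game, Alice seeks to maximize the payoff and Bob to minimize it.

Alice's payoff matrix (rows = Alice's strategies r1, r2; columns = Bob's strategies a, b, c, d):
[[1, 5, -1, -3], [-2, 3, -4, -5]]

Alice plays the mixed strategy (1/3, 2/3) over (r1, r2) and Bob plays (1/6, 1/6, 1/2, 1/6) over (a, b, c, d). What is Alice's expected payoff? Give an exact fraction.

Against (1/6, 1/6, 1/2, 1/6), each row's expected payoff is r1: 0; r2: -8/3.
Taking the (1/3, 2/3)-weighted average: (1/3)·(0) + (2/3)·(-8/3) = -16/9.

-16/9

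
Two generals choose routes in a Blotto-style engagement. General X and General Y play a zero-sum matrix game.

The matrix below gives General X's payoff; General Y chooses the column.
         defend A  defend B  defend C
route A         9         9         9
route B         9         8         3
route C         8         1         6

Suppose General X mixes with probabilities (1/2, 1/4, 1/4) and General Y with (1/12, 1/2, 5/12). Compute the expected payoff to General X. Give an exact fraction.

83/12

Against (1/12, 1/2, 5/12), each row's expected payoff is route A: 9; route B: 6; route C: 11/3.
Taking the (1/2, 1/4, 1/4)-weighted average: (1/2)·(9) + (1/4)·(6) + (1/4)·(11/3) = 83/12.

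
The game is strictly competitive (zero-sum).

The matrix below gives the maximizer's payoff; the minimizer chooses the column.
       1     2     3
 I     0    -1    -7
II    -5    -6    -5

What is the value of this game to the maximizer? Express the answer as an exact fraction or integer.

Column 1 is strictly dominated by 2 for the minimizer (it gives the maximizer more in every row).
The remaining 2×2 game on (I, II) × (2, 3) has no saddle point. Let the maximizer play I with probability p; indifference gives −p − 6(1−p) = −7p − 5(1−p), so p = 1/7.
Similarly the minimizer's optimal q on 2 is 2/7, and the value is -1·(2/7) + (-7)·(5/7) = -37/7.

-37/7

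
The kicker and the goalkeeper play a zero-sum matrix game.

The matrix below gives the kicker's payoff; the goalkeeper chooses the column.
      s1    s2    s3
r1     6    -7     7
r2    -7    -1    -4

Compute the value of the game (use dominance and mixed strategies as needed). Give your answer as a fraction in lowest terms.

-55/19

Column s3 is strictly dominated by s1 for the goalkeeper (it gives the kicker more in every row).
The remaining 2×2 game on (r1, r2) × (s1, s2) has no saddle point. Let the kicker play r1 with probability p; indifference gives 6p − 7(1−p) = −7p − (1−p), so p = 6/19.
Similarly the goalkeeper's optimal q on s1 is 6/19, and the value is 6·(6/19) + (-7)·(13/19) = -55/19.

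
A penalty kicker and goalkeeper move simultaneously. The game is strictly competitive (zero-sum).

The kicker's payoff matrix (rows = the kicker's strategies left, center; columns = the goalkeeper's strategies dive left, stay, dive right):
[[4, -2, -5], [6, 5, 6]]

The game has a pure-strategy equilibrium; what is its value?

5

Row minima: -5, 5 → the kicker's maximin is 5.
Column maxima: 6, 5, 6 → the goalkeeper's minimax is 5.
They coincide at (center, stay), so the value is 5.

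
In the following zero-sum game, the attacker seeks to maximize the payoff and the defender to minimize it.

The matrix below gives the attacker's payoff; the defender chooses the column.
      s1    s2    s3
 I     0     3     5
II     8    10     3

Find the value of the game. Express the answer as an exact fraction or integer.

4

Column s2 is strictly dominated by s1 for the defender (it gives the attacker more in every row).
The remaining 2×2 game on (I, II) × (s1, s3) has no saddle point. Let the attacker play I with probability p; indifference gives 8(1−p) = 5p + 3(1−p), so p = 1/2.
Similarly the defender's optimal q on s1 is 1/5, and the value is 0·(1/5) + (5)·(4/5) = 4.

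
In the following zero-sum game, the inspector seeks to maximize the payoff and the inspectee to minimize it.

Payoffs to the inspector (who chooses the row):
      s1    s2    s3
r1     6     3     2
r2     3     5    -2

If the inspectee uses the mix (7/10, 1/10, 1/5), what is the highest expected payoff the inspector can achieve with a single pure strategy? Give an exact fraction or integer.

49/10

r1: (6)·(7/10) + (3)·(1/10) + (2)·(1/5) = 49/10.
r2: (3)·(7/10) + (5)·(1/10) + (-2)·(1/5) = 11/5.
The best pure response is r1 with expected payoff 49/10.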